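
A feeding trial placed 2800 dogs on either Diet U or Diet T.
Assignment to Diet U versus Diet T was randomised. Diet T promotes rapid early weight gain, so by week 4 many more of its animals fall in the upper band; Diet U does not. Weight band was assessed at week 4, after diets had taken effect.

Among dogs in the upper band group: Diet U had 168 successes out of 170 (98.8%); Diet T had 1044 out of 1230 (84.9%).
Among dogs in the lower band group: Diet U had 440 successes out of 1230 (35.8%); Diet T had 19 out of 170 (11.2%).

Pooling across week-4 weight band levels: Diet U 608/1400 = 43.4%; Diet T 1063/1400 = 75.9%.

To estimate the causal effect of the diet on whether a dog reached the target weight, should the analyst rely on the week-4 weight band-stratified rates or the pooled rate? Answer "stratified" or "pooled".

Week-4 weight band lies on the pathway diet → week-4 weight band → outcome, so adjusting for it blocks the indirect effect. For the total causal effect of diet, use the unadjusted pooled rates.
Pooled: Diet U 43.4% vs Diet T 75.9%; Diet T is higher overall.

pooled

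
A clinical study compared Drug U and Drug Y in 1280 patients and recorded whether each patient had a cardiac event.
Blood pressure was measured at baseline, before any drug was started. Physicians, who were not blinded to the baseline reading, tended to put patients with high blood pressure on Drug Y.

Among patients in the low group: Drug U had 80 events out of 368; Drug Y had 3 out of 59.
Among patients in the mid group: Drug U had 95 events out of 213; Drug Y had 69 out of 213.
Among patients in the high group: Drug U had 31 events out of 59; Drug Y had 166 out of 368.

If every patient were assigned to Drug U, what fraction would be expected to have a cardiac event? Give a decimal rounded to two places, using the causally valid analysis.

0.40

Drug Y is lower inside every blood pressure stratum but Drug U is lower in aggregate. Whether to stratify depends on how blood pressure relates to the drug.
Blood pressure differs across drugs for reasons unrelated to any effect of the drug itself, and it separately predicts the outcome — a classic confounder. We must compare within blood pressure levels.
Standardising Drug U to the population blood pressure mix: 0.334·80/368 + 0.333·95/213 + 0.334·31/59 = 0.396.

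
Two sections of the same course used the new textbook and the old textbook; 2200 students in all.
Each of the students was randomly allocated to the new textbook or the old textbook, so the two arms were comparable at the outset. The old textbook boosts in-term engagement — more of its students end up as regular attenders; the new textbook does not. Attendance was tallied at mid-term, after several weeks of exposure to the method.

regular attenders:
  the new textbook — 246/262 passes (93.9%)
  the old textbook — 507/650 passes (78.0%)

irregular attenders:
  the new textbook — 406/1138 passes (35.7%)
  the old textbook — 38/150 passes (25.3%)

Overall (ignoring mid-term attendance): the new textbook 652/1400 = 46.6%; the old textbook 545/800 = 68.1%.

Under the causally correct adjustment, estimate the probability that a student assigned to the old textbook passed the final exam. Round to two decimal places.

0.68

Mid-term attendance is recorded after the teaching method and is itself shifted by it — it sits on the causal path from teaching method to outcome. Conditioning on a mediator would strip out part of the effect we want; the pooled comparison gives the total causal effect.
So P(outcome | do(the old textbook)) is just the pooled rate for the old textbook: 545/800 = 0.681.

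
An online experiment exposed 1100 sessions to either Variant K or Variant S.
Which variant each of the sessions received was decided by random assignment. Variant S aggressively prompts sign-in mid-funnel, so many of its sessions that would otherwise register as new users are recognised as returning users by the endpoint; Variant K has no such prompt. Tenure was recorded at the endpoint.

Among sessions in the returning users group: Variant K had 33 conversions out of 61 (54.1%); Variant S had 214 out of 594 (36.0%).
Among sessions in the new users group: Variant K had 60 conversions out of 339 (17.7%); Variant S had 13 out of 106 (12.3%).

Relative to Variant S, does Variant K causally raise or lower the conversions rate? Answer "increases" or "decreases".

The distribution of user tenure is itself part of what the variant does — it is an intermediate outcome. Holding it fixed would remove that part of the effect; the total effect is the pooled difference.
Pooled: Variant K 23.2% vs Variant S 32.4%; Variant S is higher overall.

decreases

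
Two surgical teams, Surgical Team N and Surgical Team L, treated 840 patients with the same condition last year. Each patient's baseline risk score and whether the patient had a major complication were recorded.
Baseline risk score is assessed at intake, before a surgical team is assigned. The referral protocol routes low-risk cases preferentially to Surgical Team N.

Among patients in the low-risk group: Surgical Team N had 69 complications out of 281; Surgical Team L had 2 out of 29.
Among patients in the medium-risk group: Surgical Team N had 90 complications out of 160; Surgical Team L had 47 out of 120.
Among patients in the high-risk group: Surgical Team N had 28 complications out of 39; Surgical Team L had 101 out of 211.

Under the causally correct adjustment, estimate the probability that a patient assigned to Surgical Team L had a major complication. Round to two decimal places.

0.30

The baseline risk score-specific comparison favours Surgical Team L throughout, but the pooled figures favour Surgical Team N. The question is whether to condition on baseline risk score.
Baseline risk score differs across surgical teams for reasons unrelated to any effect of the surgical team itself, and it separately predicts the outcome — a classic confounder. We must compare within baseline risk score levels.
Standardising Surgical Team L to the population baseline risk score mix: 0.369·2/29 + 0.333·47/120 + 0.298·101/211 = 0.298.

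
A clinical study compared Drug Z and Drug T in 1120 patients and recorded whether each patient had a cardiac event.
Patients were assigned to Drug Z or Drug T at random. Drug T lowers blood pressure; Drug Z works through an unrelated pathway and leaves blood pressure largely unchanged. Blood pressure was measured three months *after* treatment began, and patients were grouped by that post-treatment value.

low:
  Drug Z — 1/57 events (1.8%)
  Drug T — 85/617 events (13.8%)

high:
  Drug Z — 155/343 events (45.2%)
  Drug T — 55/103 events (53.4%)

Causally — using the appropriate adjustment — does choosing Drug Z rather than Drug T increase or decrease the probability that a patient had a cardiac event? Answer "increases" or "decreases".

increases

Drug Z is lower inside every blood pressure stratum but Drug T is lower in aggregate. Whether to stratify depends on how blood pressure relates to the drug.
The distribution of blood pressure is itself part of what the drug does — it is an intermediate outcome. Holding it fixed would remove that part of the effect; the total effect is the pooled difference.
Pooled: Drug Z 39.0% vs Drug T 19.4%; Drug T is lower overall.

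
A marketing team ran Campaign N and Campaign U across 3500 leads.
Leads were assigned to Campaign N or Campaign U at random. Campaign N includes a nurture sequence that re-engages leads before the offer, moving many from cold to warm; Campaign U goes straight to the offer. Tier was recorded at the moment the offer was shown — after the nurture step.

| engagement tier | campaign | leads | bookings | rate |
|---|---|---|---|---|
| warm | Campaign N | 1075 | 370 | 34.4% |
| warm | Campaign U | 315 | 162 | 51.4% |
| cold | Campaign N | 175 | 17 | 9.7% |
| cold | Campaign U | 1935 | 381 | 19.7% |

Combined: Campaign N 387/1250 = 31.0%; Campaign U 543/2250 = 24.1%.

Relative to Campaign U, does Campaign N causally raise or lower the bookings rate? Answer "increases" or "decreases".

increases

Campaign U is higher inside every engagement tier stratum but Campaign N is higher in aggregate. Whether to stratify depends on how engagement tier relates to the campaign.
Because the campaign influences engagement tier, engagement tier is a post-treatment mediator, not a confounder. Stratifying on it would bias the estimate; the causal effect is the crude pooled difference.
Pooled: Campaign N 31.0% vs Campaign U 24.1%; Campaign N is higher overall.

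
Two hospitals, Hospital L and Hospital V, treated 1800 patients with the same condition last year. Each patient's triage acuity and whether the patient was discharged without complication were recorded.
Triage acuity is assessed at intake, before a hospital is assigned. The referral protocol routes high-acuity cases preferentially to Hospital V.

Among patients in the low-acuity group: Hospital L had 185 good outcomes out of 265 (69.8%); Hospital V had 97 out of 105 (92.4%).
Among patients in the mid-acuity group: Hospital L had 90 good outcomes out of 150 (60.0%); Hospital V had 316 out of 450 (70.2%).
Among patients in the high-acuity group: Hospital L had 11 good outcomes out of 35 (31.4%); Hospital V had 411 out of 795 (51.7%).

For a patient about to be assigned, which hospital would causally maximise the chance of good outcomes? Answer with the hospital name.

The stratified and pooled comparisons disagree (Hospital V wins within each triage acuity; Hospital L wins overall), so the answer turns on the causal role of triage acuity.
Nothing the hospital does changes triage acuity; the imbalance is an allocation artefact. With triage acuity also predicting the outcome, the pooled figure is confounded, and the within-stratum comparison is the causal one.
Within each level — low-acuity: 69.8% vs 92.4%; mid-acuity: 60.0% vs 70.2%; high-acuity: 31.4% vs 51.7% — Hospital V is higher every time.

Hospital V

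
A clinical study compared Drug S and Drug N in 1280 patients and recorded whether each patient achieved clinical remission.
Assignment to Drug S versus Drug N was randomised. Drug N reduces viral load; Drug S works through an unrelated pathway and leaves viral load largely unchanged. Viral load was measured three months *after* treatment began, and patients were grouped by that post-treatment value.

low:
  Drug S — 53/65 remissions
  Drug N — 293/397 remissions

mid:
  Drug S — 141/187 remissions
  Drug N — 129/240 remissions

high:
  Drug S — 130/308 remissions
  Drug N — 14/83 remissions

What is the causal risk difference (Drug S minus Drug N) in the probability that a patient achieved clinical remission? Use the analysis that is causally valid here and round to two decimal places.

-0.03

Stratifying would compare drugs among patients the drugs themselves sorted into viral load groups — a form of selection on an intermediate. The unconditioned pooled rates give the total causal effect.
The causal difference is the pooled difference: 0.579 − 0.606 = -0.027.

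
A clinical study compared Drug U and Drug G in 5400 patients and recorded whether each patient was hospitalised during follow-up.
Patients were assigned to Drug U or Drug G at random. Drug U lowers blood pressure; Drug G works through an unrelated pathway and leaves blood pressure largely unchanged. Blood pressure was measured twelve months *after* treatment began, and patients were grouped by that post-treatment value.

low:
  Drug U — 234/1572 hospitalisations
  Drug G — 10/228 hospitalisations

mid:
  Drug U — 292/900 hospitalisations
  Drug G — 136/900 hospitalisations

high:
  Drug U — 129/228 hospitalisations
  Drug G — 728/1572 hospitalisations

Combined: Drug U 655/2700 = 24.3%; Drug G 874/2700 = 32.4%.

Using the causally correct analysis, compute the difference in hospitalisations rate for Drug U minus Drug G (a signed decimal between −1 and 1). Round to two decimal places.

Blood pressure is recorded after the drug and is itself shifted by it — it sits on the causal path from drug to outcome. Conditioning on a mediator would strip out part of the effect we want; the pooled comparison gives the total causal effect.
The causal difference is the pooled difference: 0.243 − 0.324 = -0.081.

-0.08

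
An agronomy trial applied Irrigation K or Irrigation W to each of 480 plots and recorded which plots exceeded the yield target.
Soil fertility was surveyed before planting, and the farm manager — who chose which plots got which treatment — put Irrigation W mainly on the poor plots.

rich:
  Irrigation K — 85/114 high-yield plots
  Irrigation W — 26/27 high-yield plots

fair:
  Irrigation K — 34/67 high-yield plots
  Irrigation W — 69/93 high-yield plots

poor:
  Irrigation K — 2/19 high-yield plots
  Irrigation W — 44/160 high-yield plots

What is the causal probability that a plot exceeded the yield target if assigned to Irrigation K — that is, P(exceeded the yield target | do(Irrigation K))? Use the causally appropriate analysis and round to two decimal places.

The soil fertility-specific comparison favours Irrigation W throughout, but the pooled figures favour Irrigation K. The question is whether to condition on soil fertility.
Since soil fertility is a pre-existing factor (not a product of the irrigation) and it affects the outcome on its own, it is a confounder. The stratified rates, not the pooled rate, identify the causal effect.
Standardising Irrigation K to the population soil fertility mix: 0.294·85/114 + 0.333·34/67 + 0.373·2/19 = 0.427.

0.43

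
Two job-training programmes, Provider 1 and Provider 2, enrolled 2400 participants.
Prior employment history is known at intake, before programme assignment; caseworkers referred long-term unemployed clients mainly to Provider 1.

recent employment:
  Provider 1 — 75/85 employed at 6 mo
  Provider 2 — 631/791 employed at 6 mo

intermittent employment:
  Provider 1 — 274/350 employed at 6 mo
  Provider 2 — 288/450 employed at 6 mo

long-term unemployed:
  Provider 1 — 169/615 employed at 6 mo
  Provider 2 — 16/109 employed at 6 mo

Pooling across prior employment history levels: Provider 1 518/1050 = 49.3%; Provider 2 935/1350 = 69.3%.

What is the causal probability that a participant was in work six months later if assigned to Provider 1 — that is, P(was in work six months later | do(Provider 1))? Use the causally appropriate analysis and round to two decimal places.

0.67

The stratified and pooled comparisons disagree (Provider 1 wins within each prior employment history; Provider 2 wins overall), so the answer turns on the causal role of prior employment history.
Here prior employment history is a common cause — it drives both which programme a case falls under and the outcome. The crude comparison mixes populations; the stratum-specific rates are the causally relevant ones.
Standardising Provider 1 to the population prior employment history mix: 0.365·75/85 + 0.333·274/350 + 0.302·169/615 = 0.666.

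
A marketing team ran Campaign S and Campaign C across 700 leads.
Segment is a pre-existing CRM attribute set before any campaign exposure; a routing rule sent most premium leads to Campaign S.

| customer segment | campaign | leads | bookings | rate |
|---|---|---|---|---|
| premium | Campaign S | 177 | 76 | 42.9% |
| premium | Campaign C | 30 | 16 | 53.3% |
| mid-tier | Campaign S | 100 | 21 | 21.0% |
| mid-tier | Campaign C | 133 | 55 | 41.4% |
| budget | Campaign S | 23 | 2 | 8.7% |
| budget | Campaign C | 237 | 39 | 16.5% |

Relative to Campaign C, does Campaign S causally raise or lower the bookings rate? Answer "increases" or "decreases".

decreases

The imbalance in customer segment arose from how leads were allocated, not from anything the campaign did; and customer segment independently affects the outcome. The pooled gap is confounded — condition on customer segment.
Within each level — premium: 42.9% vs 53.3%; mid-tier: 21.0% vs 41.4%; budget: 8.7% vs 16.5% — Campaign C is higher every time.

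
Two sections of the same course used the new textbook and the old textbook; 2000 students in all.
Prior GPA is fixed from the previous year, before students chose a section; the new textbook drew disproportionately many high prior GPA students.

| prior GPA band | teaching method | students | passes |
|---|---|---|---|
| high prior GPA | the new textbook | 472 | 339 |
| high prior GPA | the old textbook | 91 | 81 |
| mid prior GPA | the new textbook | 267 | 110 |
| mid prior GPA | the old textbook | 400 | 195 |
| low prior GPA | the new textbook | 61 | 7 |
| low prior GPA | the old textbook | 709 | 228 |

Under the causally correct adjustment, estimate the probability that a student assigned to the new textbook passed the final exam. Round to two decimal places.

Nothing the teaching method does changes prior GPA band; the imbalance is an allocation artefact. With prior GPA band also predicting the outcome, the pooled figure is confounded, and the within-stratum comparison is the causal one.
Standardising the new textbook to the population prior GPA band mix: 0.281·339/472 + 0.334·110/267 + 0.385·7/61 = 0.384.

0.38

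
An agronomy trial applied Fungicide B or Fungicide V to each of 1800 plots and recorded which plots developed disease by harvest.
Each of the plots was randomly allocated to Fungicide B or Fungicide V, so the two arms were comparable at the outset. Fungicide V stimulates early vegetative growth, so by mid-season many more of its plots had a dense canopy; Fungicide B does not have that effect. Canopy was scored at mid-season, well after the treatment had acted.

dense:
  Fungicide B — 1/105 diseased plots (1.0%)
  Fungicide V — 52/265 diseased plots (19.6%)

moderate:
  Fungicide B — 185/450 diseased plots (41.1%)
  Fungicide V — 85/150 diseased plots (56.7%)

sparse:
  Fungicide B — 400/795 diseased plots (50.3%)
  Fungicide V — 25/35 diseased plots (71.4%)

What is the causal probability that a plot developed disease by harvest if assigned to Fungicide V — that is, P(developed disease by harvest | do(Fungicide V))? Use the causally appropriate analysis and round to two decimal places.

The distribution of mid-season canopy is itself part of what the fungicide does — it is an intermediate outcome. Holding it fixed would remove that part of the effect; the total effect is the pooled difference.
So P(outcome | do(Fungicide V)) is just the pooled rate for Fungicide V: 162/450 = 0.360.

0.36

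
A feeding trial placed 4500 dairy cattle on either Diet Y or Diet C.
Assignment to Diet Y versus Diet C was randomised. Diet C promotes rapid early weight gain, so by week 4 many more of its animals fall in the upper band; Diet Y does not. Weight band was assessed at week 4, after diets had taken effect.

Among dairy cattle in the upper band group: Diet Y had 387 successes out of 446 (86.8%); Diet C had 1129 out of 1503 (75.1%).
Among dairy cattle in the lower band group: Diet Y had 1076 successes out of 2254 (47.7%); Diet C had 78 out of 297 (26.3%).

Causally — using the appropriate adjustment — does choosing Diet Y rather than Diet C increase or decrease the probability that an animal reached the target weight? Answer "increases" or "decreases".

Week-4 weight band here is a post-treatment variable shaped by the diet; conditioning on it would introduce bias rather than remove it. The overall comparison is the causal one.
Pooled: Diet Y 54.2% vs Diet C 67.1%; Diet C is higher overall.

decreases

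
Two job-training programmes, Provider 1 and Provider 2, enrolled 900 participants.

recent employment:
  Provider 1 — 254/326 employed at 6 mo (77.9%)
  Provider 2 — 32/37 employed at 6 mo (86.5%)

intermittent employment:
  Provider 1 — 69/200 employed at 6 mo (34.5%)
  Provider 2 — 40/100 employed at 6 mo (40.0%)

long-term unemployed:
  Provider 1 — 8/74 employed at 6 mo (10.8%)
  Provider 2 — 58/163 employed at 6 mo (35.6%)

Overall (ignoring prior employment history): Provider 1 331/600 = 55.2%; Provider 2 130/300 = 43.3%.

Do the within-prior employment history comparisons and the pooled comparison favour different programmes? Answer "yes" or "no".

yes

Within each prior employment history level (recent employment 77.9% vs 86.5%; intermittent employment 34.5% vs 40.0%; long-term unemployed 10.8% vs 35.6%), Provider 2 has the higher rate every time. Pooled: 55.2% vs 43.3% — Provider 1 has the higher rate overall. The two comparisons disagree.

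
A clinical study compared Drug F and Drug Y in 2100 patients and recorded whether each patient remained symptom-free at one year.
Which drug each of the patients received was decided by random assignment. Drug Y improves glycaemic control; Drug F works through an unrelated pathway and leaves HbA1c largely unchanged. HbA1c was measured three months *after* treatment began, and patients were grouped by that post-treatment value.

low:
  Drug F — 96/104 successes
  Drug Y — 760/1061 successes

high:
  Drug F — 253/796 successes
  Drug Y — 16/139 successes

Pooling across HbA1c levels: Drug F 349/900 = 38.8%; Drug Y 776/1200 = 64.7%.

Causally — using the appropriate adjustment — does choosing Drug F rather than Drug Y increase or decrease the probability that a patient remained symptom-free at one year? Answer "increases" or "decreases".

The HbA1c-specific comparison favours Drug F throughout, but the pooled figures favour Drug Y. The question is whether to condition on HbA1c.
HbA1c is recorded after the drug and is itself shifted by it — it sits on the causal path from drug to outcome. Conditioning on a mediator would strip out part of the effect we want; the pooled comparison gives the total causal effect.
Pooled: Drug F 38.8% vs Drug Y 64.7%; Drug Y is higher overall.

decreases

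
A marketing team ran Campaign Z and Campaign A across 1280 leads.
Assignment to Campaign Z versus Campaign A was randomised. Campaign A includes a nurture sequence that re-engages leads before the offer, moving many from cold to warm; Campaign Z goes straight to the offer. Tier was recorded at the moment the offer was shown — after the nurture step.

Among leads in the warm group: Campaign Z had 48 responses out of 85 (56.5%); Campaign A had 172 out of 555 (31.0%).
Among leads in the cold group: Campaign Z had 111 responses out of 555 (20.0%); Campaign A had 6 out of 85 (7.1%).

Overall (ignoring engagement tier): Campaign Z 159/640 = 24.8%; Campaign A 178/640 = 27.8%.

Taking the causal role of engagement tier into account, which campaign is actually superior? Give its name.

Engagement tier is recorded after the campaign and is itself shifted by it — it sits on the causal path from campaign to outcome. Conditioning on a mediator would strip out part of the effect we want; the pooled comparison gives the total causal effect.
Pooled: Campaign Z 24.8% vs Campaign A 27.8%; Campaign A is higher overall.

Campaign A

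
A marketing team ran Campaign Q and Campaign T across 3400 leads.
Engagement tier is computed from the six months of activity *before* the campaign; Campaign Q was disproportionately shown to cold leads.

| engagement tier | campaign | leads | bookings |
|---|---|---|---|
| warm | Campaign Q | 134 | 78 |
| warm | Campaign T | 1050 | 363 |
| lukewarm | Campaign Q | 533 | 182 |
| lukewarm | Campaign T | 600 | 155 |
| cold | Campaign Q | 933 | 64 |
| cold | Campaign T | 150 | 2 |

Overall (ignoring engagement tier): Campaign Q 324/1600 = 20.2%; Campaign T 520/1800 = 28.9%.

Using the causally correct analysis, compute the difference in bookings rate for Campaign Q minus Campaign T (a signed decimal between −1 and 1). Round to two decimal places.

Campaign Q is higher inside every engagement tier stratum but Campaign T is higher in aggregate. Whether to stratify depends on how engagement tier relates to the campaign.
Engagement tier differs across campaigns for reasons unrelated to any effect of the campaign itself, and it separately predicts the outcome — a classic confounder. We must compare within engagement tier levels.
Adjusting over the population distribution of engagement tier: 0.348·(0.582−0.346) + 0.333·(0.341−0.258) + 0.319·(0.069−0.013) = +0.128.

+0.13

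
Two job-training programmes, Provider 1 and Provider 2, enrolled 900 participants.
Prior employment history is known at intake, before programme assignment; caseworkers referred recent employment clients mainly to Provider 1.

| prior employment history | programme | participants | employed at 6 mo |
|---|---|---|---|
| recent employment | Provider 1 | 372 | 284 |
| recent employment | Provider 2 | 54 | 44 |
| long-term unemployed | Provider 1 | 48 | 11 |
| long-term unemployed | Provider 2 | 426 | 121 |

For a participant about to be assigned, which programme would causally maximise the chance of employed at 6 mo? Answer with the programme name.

The stratified and pooled comparisons disagree (Provider 2 wins within each prior employment history; Provider 1 wins overall), so the answer turns on the causal role of prior employment history.
Prior employment history is set before the programme has any effect — it is not caused by the programme — and it independently drives the outcome. That makes it a confounder, so the causal comparison is within prior employment history levels.
Within each level — recent employment: 76.3% vs 81.5%; long-term unemployed: 22.9% vs 28.4% — Provider 2 is higher every time.

Provider 2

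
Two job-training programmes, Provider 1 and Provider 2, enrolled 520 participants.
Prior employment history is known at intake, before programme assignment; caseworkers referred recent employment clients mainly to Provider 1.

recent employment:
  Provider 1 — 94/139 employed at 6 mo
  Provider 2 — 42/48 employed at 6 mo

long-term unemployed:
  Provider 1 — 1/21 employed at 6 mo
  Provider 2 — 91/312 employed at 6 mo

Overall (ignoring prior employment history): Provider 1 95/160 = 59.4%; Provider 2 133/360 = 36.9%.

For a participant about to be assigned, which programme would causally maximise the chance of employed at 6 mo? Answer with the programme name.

Provider 2

Prior employment history satisfies the back-door criterion: it is not a descendant of the programme, and it blocks the spurious path from programme to outcome. Adjusting for it (i.e., using the within-prior employment history rates) gives the causal effect.
Within each level — recent employment: 67.6% vs 87.5%; long-term unemployed: 4.8% vs 29.2% — Provider 2 is higher every time.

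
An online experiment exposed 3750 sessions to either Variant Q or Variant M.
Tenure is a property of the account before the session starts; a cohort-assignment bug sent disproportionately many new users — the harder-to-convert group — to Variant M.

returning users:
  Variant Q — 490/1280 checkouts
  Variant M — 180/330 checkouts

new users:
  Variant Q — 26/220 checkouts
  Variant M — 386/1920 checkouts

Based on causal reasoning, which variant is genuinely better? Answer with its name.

Variant M

The user tenure-specific comparison favours Variant M throughout, but the pooled figures favour Variant Q. The question is whether to condition on user tenure.
The imbalance in user tenure arose from how sessions were allocated, not from anything the variant did; and user tenure independently affects the outcome. The pooled gap is confounded — condition on user tenure.
Within each level — returning users: 38.3% vs 54.5%; new users: 11.8% vs 20.1% — Variant M is higher every time.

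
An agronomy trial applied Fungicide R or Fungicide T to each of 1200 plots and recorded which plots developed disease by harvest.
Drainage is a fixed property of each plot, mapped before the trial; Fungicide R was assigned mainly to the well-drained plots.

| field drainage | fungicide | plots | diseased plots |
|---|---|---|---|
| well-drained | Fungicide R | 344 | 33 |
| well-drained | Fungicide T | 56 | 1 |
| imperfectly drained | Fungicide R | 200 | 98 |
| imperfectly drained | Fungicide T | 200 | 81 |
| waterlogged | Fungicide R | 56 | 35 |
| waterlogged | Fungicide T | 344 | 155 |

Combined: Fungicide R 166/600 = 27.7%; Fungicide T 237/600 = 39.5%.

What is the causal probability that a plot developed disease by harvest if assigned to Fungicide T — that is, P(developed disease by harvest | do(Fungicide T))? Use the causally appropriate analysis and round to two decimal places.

0.29

Within every field drainage level Fungicide T has the lower rate, yet pooled Fungicide R does — Simpson's reversal.
Field drainage is set before the fungicide has any effect — it is not caused by the fungicide — and it independently drives the outcome. That makes it a confounder, so the causal comparison is within field drainage levels.
Standardising Fungicide T to the population field drainage mix: 0.333·1/56 + 0.333·81/200 + 0.333·155/344 = 0.291.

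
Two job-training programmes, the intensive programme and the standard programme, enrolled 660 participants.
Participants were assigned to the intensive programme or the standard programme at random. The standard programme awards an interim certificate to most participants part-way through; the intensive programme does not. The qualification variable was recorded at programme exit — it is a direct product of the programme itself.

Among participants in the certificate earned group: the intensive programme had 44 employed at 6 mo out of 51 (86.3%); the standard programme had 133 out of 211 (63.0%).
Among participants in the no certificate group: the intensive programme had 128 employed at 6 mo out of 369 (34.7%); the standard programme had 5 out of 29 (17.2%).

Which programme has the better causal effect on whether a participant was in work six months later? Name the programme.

the standard programme

Qualification attained during the programme is downstream of the programme. One should not condition on a consequence of treatment, so the overall rates are the right comparison.
Pooled: the intensive programme 41.0% vs the standard programme 57.5%; the standard programme is higher overall.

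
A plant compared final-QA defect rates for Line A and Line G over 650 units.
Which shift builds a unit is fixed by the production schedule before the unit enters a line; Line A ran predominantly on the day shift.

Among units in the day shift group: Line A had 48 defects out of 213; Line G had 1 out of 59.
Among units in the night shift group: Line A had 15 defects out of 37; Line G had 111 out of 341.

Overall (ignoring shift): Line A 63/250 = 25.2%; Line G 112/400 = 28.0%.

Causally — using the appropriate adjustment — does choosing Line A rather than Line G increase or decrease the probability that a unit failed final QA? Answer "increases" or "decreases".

increases

The stratified and pooled comparisons disagree (Line G wins within each shift; Line A wins overall), so the answer turns on the causal role of shift.
Nothing the line does changes shift; the imbalance is an allocation artefact. With shift also predicting the outcome, the pooled figure is confounded, and the within-stratum comparison is the causal one.
Within each level — day shift: 22.5% vs 1.7%; night shift: 40.5% vs 32.6% — Line G is lower every time.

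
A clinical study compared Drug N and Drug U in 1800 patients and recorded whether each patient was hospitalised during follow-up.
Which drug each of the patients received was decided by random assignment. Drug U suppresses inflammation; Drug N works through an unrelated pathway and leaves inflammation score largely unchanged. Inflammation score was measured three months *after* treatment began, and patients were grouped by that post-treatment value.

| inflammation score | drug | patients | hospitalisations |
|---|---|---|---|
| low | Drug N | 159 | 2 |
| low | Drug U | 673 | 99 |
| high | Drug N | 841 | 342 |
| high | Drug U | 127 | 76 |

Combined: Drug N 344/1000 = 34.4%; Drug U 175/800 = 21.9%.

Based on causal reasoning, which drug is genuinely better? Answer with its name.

Drug U

Inflammation score is downstream of the drug. One should not condition on a consequence of treatment, so the overall rates are the right comparison.
Pooled: Drug N 34.4% vs Drug U 21.9%; Drug U is lower overall.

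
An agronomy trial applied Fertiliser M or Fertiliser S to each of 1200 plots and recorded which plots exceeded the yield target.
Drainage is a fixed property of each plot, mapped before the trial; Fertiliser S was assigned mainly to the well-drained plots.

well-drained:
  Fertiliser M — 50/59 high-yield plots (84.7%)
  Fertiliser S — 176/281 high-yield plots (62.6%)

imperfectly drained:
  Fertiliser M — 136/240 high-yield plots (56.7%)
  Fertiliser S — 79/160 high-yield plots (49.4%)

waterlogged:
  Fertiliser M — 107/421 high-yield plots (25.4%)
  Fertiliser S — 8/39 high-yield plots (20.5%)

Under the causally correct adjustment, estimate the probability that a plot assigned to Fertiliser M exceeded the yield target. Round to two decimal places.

0.53

Field drainage satisfies the back-door criterion: it is not a descendant of the fertiliser, and it blocks the spurious path from fertiliser to outcome. Adjusting for it (i.e., using the within-field drainage rates) gives the causal effect.
Standardising Fertiliser M to the population field drainage mix: 0.283·50/59 + 0.333·136/240 + 0.383·107/421 = 0.526.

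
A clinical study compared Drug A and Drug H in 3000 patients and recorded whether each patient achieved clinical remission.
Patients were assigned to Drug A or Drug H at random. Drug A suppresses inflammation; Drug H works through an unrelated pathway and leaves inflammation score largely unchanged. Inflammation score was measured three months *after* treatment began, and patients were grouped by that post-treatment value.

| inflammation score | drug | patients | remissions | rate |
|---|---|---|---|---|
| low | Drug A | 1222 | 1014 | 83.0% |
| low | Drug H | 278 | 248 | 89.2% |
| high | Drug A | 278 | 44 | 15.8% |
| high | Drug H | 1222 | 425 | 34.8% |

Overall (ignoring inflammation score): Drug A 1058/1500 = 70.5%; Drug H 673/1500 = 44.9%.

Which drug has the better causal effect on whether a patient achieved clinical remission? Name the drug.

Drug A

Within every inflammation score level Drug H has the higher rate, yet pooled Drug A does — Simpson's reversal.
Inflammation score lies on the pathway drug → inflammation score → outcome, so adjusting for it blocks the indirect effect. For the total causal effect of drug, use the unadjusted pooled rates.
Pooled: Drug A 70.5% vs Drug H 44.9%; Drug A is higher overall.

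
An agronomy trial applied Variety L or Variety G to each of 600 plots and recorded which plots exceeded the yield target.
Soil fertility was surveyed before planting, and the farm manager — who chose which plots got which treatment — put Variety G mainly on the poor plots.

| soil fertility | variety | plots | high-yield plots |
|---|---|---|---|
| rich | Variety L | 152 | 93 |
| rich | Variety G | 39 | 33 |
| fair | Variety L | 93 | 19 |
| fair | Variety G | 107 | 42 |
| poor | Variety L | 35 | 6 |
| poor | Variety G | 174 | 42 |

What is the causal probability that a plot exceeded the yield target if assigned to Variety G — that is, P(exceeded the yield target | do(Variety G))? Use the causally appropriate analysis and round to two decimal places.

Soil fertility is set before the variety has any effect — it is not caused by the variety — and it independently drives the outcome. That makes it a confounder, so the causal comparison is within soil fertility levels.
Standardising Variety G to the population soil fertility mix: 0.318·33/39 + 0.333·42/107 + 0.348·42/174 = 0.484.

0.48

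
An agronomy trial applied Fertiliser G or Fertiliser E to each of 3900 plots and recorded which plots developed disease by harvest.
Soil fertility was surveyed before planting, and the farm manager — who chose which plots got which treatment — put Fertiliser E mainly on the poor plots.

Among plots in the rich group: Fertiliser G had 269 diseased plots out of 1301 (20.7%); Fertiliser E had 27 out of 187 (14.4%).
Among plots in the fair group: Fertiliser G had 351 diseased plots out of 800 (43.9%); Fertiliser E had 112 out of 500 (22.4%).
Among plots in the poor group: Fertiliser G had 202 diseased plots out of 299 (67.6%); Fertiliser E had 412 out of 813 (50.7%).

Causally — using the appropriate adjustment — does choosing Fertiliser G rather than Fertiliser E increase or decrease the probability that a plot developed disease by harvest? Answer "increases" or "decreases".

increases

Soil fertility differs across fertilisers for reasons unrelated to any effect of the fertiliser itself, and it separately predicts the outcome — a classic confounder. We must compare within soil fertility levels.
Within each level — rich: 20.7% vs 14.4%; fair: 43.9% vs 22.4%; poor: 67.6% vs 50.7% — Fertiliser E is lower every time.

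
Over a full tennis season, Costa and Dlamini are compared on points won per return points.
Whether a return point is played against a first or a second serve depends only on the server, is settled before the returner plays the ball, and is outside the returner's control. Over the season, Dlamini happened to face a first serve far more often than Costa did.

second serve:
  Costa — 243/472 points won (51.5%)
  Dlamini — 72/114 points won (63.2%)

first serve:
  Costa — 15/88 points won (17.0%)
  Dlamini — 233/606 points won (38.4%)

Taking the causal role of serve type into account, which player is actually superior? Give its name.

The serve type-specific comparison favours Dlamini throughout, but the pooled figures favour Costa. The question is whether to condition on serve type.
Serve type differs across players for reasons unrelated to any effect of the player itself, and it separately predicts the outcome — a classic confounder. We must compare within serve type levels.
Within each level — second serve: 51.5% vs 63.2%; first serve: 17.0% vs 38.4% — Dlamini is higher every time.

Dlamini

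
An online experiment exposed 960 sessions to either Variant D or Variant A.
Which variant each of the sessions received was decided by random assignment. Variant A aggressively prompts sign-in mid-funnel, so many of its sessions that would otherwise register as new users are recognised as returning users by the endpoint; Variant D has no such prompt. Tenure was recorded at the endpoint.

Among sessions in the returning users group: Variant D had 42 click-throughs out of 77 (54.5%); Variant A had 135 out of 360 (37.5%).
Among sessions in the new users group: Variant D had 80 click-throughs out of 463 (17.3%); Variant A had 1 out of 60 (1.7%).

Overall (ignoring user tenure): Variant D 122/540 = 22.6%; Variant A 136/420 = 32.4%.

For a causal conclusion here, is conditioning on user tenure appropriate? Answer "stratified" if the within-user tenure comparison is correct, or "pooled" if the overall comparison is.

pooled

The user tenure-specific comparison favours Variant D throughout, but the pooled figures favour Variant A. The question is whether to condition on user tenure.
User tenure is downstream of the variant. One should not condition on a consequence of treatment, so the overall rates are the right comparison.
Pooled: Variant D 22.6% vs Variant A 32.4%; Variant A is higher overall.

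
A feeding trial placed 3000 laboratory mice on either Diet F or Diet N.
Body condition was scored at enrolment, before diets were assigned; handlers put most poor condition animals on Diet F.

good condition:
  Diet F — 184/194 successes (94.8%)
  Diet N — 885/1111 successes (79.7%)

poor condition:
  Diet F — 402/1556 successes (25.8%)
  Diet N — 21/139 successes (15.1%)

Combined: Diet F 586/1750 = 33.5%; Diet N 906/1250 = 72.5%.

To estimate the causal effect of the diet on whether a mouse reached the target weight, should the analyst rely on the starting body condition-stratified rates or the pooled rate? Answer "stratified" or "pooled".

stratified

The stratified and pooled comparisons disagree (Diet F wins within each starting body condition; Diet N wins overall), so the answer turns on the causal role of starting body condition.
Starting body condition is set before the diet has any effect — it is not caused by the diet — and it independently drives the outcome. That makes it a confounder, so the causal comparison is within starting body condition levels.
Within each level — good condition: 94.8% vs 79.7%; poor condition: 25.8% vs 15.1% — Diet F is higher every time.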